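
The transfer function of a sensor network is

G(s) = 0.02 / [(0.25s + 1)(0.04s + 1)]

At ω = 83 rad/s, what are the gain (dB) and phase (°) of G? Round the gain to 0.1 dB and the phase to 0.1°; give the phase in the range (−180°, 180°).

At ω = 83 rad/s:
pole (1 + j83·0.25) = 1 + j20.75 → |·| ≈ 20.774, ∠ ≈ 87.24°
pole (1 + j83·0.04) = 1 + j3.32 → |·| ≈ 3.4673, ∠ ≈ 73.24°
|G| = 0.02 · 1 / (20.774 · 3.4673) ≈ 0.00027766
Gain = 20 log₁₀(0.00027766) ≈ -71.13 dB
∠G = (0°) − (87.24° + 73.24°) = -160.48°

-71.1 dB, -160.5°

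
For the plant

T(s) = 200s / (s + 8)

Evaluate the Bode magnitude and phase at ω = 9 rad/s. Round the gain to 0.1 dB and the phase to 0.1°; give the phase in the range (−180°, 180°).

At s = jω = j9:
zero at origin: s = j9 → |·| = 9, ∠ = 90.00°
pole (s+8): 8 + j9 → |·| = √(8²+9²) = √145 ≈ 12.042, ∠ = arctan(9/8) ≈ 48.37°
|T| = 200 · 9 / 12.042 ≈ 149.48
Gain = 20 log₁₀(149.48) ≈ 43.49 dB
∠T = 90.00° − 48.37° = 41.63°

43.5 dB, 41.6°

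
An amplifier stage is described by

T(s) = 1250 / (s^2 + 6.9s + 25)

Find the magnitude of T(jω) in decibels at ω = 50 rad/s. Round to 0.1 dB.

At s = jω = j50:
quadratic: (j50)² + 6.9·j50 + 25 = -2475 + j345 → |·| ≈ 2498.9, ∠ ≈ 172.06°
|T| = 1250 / 2498.9 ≈ 0.50022
Gain = 20 log₁₀(0.50022) ≈ -6.02 dB

-6.0 dB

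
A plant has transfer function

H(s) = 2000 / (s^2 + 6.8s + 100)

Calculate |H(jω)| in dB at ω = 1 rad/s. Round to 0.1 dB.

At s = jω = j1:
quadratic: (j1)² + 6.8·j1 + 100 = 99 + j6.8 → |·| ≈ 99.233, ∠ ≈ 3.93°
|H| = 2000 / 99.233 ≈ 20.155
Gain = 20 log₁₀(20.155) ≈ 26.09 dB

26.1 dB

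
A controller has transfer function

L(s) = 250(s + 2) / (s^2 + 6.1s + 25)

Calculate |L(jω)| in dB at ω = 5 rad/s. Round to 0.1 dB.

32.9 dB

At s = jω = j5:
zero (s+2): 2 + j5 → |·| = √(2²+5²) = √29 ≈ 5.3852, ∠ = arctan(5/2) ≈ 68.20°
quadratic: (j5)² + 6.1·j5 + 25 = 0 + j30.5 → |·| ≈ 30.5, ∠ ≈ 90.00°
|L| = 250 · 5.3852 / 30.5 ≈ 44.141
Gain = 20 log₁₀(44.141) ≈ 32.90 dB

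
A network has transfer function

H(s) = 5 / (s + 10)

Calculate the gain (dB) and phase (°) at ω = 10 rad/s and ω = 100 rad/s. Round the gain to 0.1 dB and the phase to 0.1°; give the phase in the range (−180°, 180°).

At s = jω = j10:
pole (s+10): 10 + j10 → |·| = √(10²+10²) = √200 ≈ 14.142, ∠ = arctan(10/10) ≈ 45.00°
|H| = 5 / 14.142 ≈ 0.35356
Gain = 20 log₁₀(0.35356) ≈ -9.03 dB
∠H = 0.00° − 45.00° = -45.00°

At s = jω = j100:
pole (s+10): 10 + j100 → |·| = √(10²+100²) = √10100 ≈ 100.5, ∠ = arctan(100/10) ≈ 84.29°
|H| = 5 / 100.5 ≈ 0.049751
Gain = 20 log₁₀(0.049751) ≈ -26.06 dB
∠H = 0.00° − 84.29° = -84.29°

ω = 10: -9.0 dB, -45.0°; ω = 100: -26.1 dB, -84.3°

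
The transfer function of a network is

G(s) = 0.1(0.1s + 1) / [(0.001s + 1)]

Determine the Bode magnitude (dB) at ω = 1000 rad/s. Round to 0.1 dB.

17.0 dB

At ω = 1000 rad/s:
zero (1 + j1000·0.1) = 1 + j100 → |·| ≈ 100, ∠ ≈ 89.43°
pole (1 + j1000·0.001) = 1 + j1 → |·| ≈ 1.4142, ∠ ≈ 45.00°
|G| = 0.1 · 100 / (1.4142) ≈ 7.0711
Gain = 20 log₁₀(7.0711) ≈ 16.99 dB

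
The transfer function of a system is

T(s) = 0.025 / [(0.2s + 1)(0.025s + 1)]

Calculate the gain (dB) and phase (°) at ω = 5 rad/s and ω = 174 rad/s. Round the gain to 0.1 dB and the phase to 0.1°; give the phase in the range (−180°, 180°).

ω = 5: -35.1 dB, -52.1°; ω = 174: -75.9 dB, -165.4°

At ω = 5 rad/s:
pole (1 + j5·0.2) = 1 + j1 → |·| ≈ 1.4142, ∠ ≈ 45.00°
pole (1 + j5·0.025) = 1 + j0.125 → |·| ≈ 1.0078, ∠ ≈ 7.13°
|T| = 0.025 · 1 / (1.4142 · 1.0078) ≈ 0.017541
Gain = 20 log₁₀(0.017541) ≈ -35.12 dB
∠T = (0°) − (45.00° + 7.13°) = -52.13°

At ω = 174 rad/s:
pole (1 + j174·0.2) = 1 + j34.8 → |·| ≈ 34.814, ∠ ≈ 88.35°
pole (1 + j174·0.025) = 1 + j4.35 → |·| ≈ 4.4635, ∠ ≈ 77.05°
|T| = 0.025 · 1 / (34.814 · 4.4635) ≈ 0.00016088
Gain = 20 log₁₀(0.00016088) ≈ -75.87 dB
∠T = (0°) − (88.35° + 77.05°) = -165.40°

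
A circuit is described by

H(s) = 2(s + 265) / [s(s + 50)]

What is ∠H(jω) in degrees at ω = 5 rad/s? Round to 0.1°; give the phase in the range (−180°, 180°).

At s = jω = j5:
zero (s+265): 265 + j5 → |·| = √(265²+5²) = √70250 ≈ 265.05, ∠ = arctan(5/265) ≈ 1.08°
pole (s+50): 50 + j5 → |·| = √(50²+5²) = √2525 ≈ 50.249, ∠ = arctan(5/50) ≈ 5.71°
pole at origin: |s| = 5, ∠ = 90.00° (in denominator)
∠H = 1.08° − 95.71° = -94.63°

-94.6°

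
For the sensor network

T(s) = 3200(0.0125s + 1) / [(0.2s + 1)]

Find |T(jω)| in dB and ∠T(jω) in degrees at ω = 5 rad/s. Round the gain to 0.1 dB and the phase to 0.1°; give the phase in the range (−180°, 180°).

At ω = 5 rad/s:
zero (1 + j5·0.0125) = 1 + j0.0625 → |·| ≈ 1.002, ∠ ≈ 3.58°
pole (1 + j5·0.2) = 1 + j1 → |·| ≈ 1.4142, ∠ ≈ 45.00°
|T| = 3200 · 1.002 / (1.4142) ≈ 2267.3
Gain = 20 log₁₀(2267.3) ≈ 67.11 dB
∠T = (3.58°) − (45.00°) = -41.42°

67.1 dB, -41.4°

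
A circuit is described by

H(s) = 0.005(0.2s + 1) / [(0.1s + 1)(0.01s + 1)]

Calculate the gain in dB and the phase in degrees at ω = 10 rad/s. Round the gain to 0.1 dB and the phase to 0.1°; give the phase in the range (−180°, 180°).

-42.1 dB, 12.7°

At ω = 10 rad/s:
zero (1 + j10·0.2) = 1 + j2 → |·| ≈ 2.2361, ∠ ≈ 63.43°
pole (1 + j10·0.1) = 1 + j1 → |·| ≈ 1.4142, ∠ ≈ 45.00°
pole (1 + j10·0.01) = 1 + j0.1 → |·| ≈ 1.005, ∠ ≈ 5.71°
|H| = 0.005 · 2.2361 / (1.4142 · 1.005) ≈ 0.0078666
Gain = 20 log₁₀(0.0078666) ≈ -42.08 dB
∠H = (63.43°) − (45.00° + 5.71°) = 12.72°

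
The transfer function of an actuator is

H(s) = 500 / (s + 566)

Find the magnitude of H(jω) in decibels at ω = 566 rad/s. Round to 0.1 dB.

-4.1 dB

Substitute s = j566:
Numerator: 500 = 500 + j0
Denominator: (j566) + 566 = 566 + j566
|N| = √(500² + 0²) ≈ 500, ∠N ≈ 0.00°
|D| = √(566² + 566²) ≈ 800.44, ∠D ≈ 45.00°
|H| = 500 / 800.44 ≈ 0.62466
Gain = 20 log₁₀(0.62466) ≈ -4.09 dB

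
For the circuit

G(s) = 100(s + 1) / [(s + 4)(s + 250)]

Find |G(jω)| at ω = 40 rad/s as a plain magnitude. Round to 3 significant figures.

At s = jω = j40:
zero (s+1): 1 + j40 → |·| = √(1²+40²) = √1601 ≈ 40.012, ∠ = arctan(40/1) ≈ 88.57°
pole (s+4): 4 + j40 → |·| = √(4²+40²) = √1616 ≈ 40.2, ∠ = arctan(40/4) ≈ 84.29°
pole (s+250): 250 + j40 → |·| = √(250²+40²) = √64100 ≈ 253.18, ∠ = arctan(40/250) ≈ 9.09°
|G| = 100 · 40.012 / 10178 ≈ 0.39312

0.393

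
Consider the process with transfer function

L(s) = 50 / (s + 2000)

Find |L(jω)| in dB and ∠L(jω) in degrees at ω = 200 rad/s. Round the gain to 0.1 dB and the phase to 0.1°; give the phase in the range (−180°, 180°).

-32.1 dB, -5.7°

Substitute s = j200:
Numerator: 50 = 50 + j0
Denominator: (j200) + 2000 = 2000 + j200
|N| = √(50² + 0²) ≈ 50, ∠N ≈ 0.00°
|D| = √(2000² + 200²) ≈ 2010, ∠D ≈ 5.71°
|L| = 50 / 2010 ≈ 0.024876
Gain = 20 log₁₀(0.024876) ≈ -32.08 dB
∠L = 0.00° − 5.71° = -5.71°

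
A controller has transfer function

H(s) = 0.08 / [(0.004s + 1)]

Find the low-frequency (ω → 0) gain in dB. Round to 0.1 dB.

-21.9 dB

H(0) = 0.08 · 1 / 1 = 0.08
20 log₁₀(0.08) ≈ -21.94 dB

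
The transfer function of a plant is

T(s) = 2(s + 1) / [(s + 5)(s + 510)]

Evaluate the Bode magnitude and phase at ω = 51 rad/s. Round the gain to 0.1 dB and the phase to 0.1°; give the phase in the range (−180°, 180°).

-48.2 dB, -1.2°

At s = jω = j51:
zero (s+1): 1 + j51 → |·| = √(1²+51²) = √2602 ≈ 51.01, ∠ = arctan(51/1) ≈ 88.88°
pole (s+5): 5 + j51 → |·| = √(5²+51²) = √2626 ≈ 51.245, ∠ = arctan(51/5) ≈ 84.40°
pole (s+510): 510 + j51 → |·| = √(510²+51²) = √262701 ≈ 512.54, ∠ = arctan(51/510) ≈ 5.71°
|T| = 2 · 51.01 / 26265 ≈ 0.0038843
Gain = 20 log₁₀(0.0038843) ≈ -48.21 dB
∠T = 88.88° − 90.11° = -1.23°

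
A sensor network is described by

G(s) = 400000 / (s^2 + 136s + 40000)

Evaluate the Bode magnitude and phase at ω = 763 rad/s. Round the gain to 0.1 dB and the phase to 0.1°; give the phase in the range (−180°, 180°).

At s = jω = j763:
quadratic: (j763)² + 136·j763 + 40000 = -542169 + j103768 → |·| ≈ 5.5201e+05, ∠ ≈ 169.16°
|G| = 400000 / 5.5201e+05 ≈ 0.72462
Gain = 20 log₁₀(0.72462) ≈ -2.80 dB
∠G = 0.00° − 169.16° = -169.16°

-2.8 dB, -169.2°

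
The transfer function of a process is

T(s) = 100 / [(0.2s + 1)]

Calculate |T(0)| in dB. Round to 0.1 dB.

40.0 dB

T(0) = 100 · 1 / 1 = 100
20 log₁₀(100) ≈ 40.00 dB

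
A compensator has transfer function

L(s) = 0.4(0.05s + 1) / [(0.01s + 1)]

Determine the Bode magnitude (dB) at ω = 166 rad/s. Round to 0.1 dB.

At ω = 166 rad/s:
zero (1 + j166·0.05) = 1 + j8.3 → |·| ≈ 8.36, ∠ ≈ 83.13°
pole (1 + j166·0.01) = 1 + j1.66 → |·| ≈ 1.9379, ∠ ≈ 58.93°
|L| = 0.4 · 8.36 / (1.9379) ≈ 1.7256
Gain = 20 log₁₀(1.7256) ≈ 4.74 dB

4.7 dB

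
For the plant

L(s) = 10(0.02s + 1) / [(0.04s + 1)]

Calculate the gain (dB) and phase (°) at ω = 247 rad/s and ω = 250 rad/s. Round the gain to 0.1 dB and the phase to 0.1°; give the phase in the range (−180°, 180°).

ω = 247: 14.1 dB, -5.7°; ω = 250: 14.1 dB, -5.6°

At ω = 247 rad/s:
zero (1 + j247·0.02) = 1 + j4.94 → |·| ≈ 5.0402, ∠ ≈ 78.56°
pole (1 + j247·0.04) = 1 + j9.88 → |·| ≈ 9.9305, ∠ ≈ 84.22°
|L| = 10 · 5.0402 / (9.9305) ≈ 5.0755
Gain = 20 log₁₀(5.0755) ≈ 14.11 dB
∠L = (78.56°) − (84.22°) = -5.66°

At ω = 250 rad/s:
zero (1 + j250·0.02) = 1 + j5 → |·| ≈ 5.099, ∠ ≈ 78.69°
pole (1 + j250·0.04) = 1 + j10 → |·| ≈ 10.05, ∠ ≈ 84.29°
|L| = 10 · 5.099 / (10.05) ≈ 5.0736
Gain = 20 log₁₀(5.0736) ≈ 14.11 dB
∠L = (78.69°) − (84.29°) = -5.60°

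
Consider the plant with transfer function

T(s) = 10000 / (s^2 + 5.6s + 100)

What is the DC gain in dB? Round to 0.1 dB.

T(0) = 10000 / 100 = 100
20 log₁₀(100) ≈ 40.00 dB

40.0 dB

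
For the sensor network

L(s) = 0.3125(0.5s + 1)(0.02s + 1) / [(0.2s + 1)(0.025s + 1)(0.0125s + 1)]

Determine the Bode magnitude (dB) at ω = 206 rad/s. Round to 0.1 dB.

-12.8 dB

At ω = 206 rad/s:
zero (1 + j206·0.5) = 1 + j103 → |·| ≈ 103, ∠ ≈ 89.44°
zero (1 + j206·0.02) = 1 + j4.12 → |·| ≈ 4.2396, ∠ ≈ 76.36°
pole (1 + j206·0.2) = 1 + j41.2 → |·| ≈ 41.212, ∠ ≈ 88.61°
pole (1 + j206·0.025) = 1 + j5.15 → |·| ≈ 5.2462, ∠ ≈ 79.01°
pole (1 + j206·0.0125) = 1 + j2.575 → |·| ≈ 2.7624, ∠ ≈ 68.78°
|L| = 0.3125 · 103 · 4.2396 / (41.212 · 5.2462 · 2.7624) ≈ 0.22848
Gain = 20 log₁₀(0.22848) ≈ -12.82 dB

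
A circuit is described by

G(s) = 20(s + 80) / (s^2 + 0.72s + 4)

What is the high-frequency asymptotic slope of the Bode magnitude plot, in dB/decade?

-20 dB/decade

Each pole contributes −20 dB/decade at high frequency; each zero contributes +20 dB/decade.
Net: 1 zero(s) − 2 pole(s) → -20 dB/decade.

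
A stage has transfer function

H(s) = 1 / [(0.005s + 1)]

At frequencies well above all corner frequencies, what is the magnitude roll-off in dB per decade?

-20 dB/decade

Each pole contributes −20 dB/decade at high frequency; each zero contributes +20 dB/decade.
Net: 0 zero(s) − 1 pole(s) → -20 dB/decade.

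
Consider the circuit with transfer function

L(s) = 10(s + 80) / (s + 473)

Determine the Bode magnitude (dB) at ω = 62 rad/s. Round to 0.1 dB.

6.5 dB

At s = jω = j62:
zero (s+80): 80 + j62 → |·| = √(80²+62²) = √10244 ≈ 101.21, ∠ = arctan(62/80) ≈ 37.78°
pole (s+473): 473 + j62 → |·| = √(473²+62²) = √227573 ≈ 477.05, ∠ = arctan(62/473) ≈ 7.47°
|L| = 10 · 101.21 / 477.05 ≈ 2.1216
Gain = 20 log₁₀(2.1216) ≈ 6.53 dB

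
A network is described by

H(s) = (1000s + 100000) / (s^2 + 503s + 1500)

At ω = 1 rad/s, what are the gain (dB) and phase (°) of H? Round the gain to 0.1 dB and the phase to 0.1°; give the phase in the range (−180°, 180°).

36.0 dB, -18.0°

Substitute s = j1:
Numerator: 1000(j1) + 100000 = 100000 + j1000
Denominator: (j1)^2 + 503(j1) + 1500 = 1499 + j503
|N| = √(100000² + 1000²) ≈ 1e+05, ∠N ≈ 0.57°
|D| = √(1499² + 503²) ≈ 1581.1, ∠D ≈ 18.55°
|H| = 1e+05 / 1581.1 ≈ 63.247
Gain = 20 log₁₀(63.247) ≈ 36.02 dB
∠H = 0.57° − 18.55° = -17.98°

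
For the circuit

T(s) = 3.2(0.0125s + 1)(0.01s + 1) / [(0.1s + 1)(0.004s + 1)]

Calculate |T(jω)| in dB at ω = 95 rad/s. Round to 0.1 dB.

At ω = 95 rad/s:
zero (1 + j95·0.0125) = 1 + j1.1875 → |·| ≈ 1.5525, ∠ ≈ 49.90°
zero (1 + j95·0.01) = 1 + j0.95 → |·| ≈ 1.3793, ∠ ≈ 43.53°
pole (1 + j95·0.1) = 1 + j9.5 → |·| ≈ 9.5525, ∠ ≈ 83.99°
pole (1 + j95·0.004) = 1 + j0.38 → |·| ≈ 1.0698, ∠ ≈ 20.81°
|T| = 3.2 · 1.5525 · 1.3793 / (9.5525 · 1.0698) ≈ 0.67053
Gain = 20 log₁₀(0.67053) ≈ -3.47 dB

-3.5 dB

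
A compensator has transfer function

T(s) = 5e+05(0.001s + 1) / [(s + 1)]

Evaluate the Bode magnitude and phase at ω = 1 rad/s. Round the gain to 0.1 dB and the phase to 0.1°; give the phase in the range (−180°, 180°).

At ω = 1 rad/s:
zero (1 + j1·0.001) = 1 + j0.001 → |·| ≈ 1, ∠ ≈ 0.06°
pole (1 + j1·1) = 1 + j1 → |·| ≈ 1.4142, ∠ ≈ 45.00°
|T| = 5e+05 · 1 / (1.4142) ≈ 3.5356e+05
Gain = 20 log₁₀(3.5356e+05) ≈ 110.97 dB
∠T = (0.06°) − (45.00°) = -44.94°

111.0 dB, -44.9°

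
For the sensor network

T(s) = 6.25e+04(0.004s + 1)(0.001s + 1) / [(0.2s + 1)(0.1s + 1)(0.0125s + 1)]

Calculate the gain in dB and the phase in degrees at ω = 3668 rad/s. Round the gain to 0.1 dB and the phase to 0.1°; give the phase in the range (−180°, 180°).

At ω = 3668 rad/s:
zero (1 + j3668·0.004) = 1 + j14.672 → |·| ≈ 14.706, ∠ ≈ 86.10°
zero (1 + j3668·0.001) = 1 + j3.668 → |·| ≈ 3.8019, ∠ ≈ 74.75°
pole (1 + j3668·0.2) = 1 + j733.6 → |·| ≈ 733.6, ∠ ≈ 89.92°
pole (1 + j3668·0.1) = 1 + j366.8 → |·| ≈ 366.8, ∠ ≈ 89.84°
pole (1 + j3668·0.0125) = 1 + j45.85 → |·| ≈ 45.861, ∠ ≈ 88.75°
|T| = 6.25e+04 · 14.706 · 3.8019 / (733.6 · 366.8 · 45.861) ≈ 0.28317
Gain = 20 log₁₀(0.28317) ≈ -10.96 dB
∠T = (86.10° + 74.75°) − (89.92° + 89.84° + 88.75°) = -107.66°

-11.0 dB, -107.7°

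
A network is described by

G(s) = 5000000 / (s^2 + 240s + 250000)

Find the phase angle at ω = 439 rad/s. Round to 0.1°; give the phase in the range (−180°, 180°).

At s = jω = j439:
quadratic: (j439)² + 240·j439 + 250000 = 57279 + j105360 → |·| ≈ 1.1992e+05, ∠ ≈ 61.47°
∠G = 0.00° − 61.47° = -61.47°

-61.5°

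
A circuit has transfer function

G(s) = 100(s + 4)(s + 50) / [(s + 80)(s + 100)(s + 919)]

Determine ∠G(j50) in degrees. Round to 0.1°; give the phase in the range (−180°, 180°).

68.7°

At s = jω = j50:
zero (s+4): 4 + j50 → |·| = √(4²+50²) = √2516 ≈ 50.16, ∠ = arctan(50/4) ≈ 85.43°
zero (s+50): 50 + j50 → |·| = √(50²+50²) = √5000 ≈ 70.711, ∠ = arctan(50/50) ≈ 45.00°
pole (s+80): 80 + j50 → |·| = √(80²+50²) = √8900 ≈ 94.34, ∠ = arctan(50/80) ≈ 32.01°
pole (s+100): 100 + j50 → |·| = √(100²+50²) = √12500 ≈ 111.8, ∠ = arctan(50/100) ≈ 26.57°
pole (s+919): 919 + j50 → |·| = √(919²+50²) = √847061 ≈ 920.36, ∠ = arctan(50/919) ≈ 3.11°
∠G = 130.43° − 61.69° = 68.74°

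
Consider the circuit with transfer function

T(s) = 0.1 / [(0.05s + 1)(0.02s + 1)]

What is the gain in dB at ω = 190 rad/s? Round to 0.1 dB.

-51.5 dB

At ω = 190 rad/s:
pole (1 + j190·0.05) = 1 + j9.5 → |·| ≈ 9.5525, ∠ ≈ 83.99°
pole (1 + j190·0.02) = 1 + j3.8 → |·| ≈ 3.9294, ∠ ≈ 75.26°
|T| = 0.1 · 1 / (9.5525 · 3.9294) ≈ 0.0026641
Gain = 20 log₁₀(0.0026641) ≈ -51.49 dB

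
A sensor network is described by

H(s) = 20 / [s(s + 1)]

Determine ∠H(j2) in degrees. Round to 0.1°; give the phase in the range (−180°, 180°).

At s = jω = j2:
pole (s+1): 1 + j2 → |·| = √(1²+2²) = √5 ≈ 2.2361, ∠ = arctan(2/1) ≈ 63.43°
pole at origin: |s| = 2, ∠ = 90.00° (in denominator)
∠H = 0.00° − 153.43° = -153.43°

-153.4°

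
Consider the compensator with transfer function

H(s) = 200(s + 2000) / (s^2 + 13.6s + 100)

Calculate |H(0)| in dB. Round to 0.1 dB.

H(0) = 200·2000 / 100 = 4000
20 log₁₀(4000) ≈ 72.04 dB

72.0 dB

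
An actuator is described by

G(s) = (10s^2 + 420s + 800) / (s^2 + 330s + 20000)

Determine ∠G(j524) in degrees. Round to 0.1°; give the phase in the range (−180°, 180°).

29.6°

Substitute s = j524:
Numerator: 10(j524)^2 + 420(j524) + 800 = -2744960 + j220080
Denominator: (j524)^2 + 330(j524) + 20000 = -254576 + j172920
|N| = √(2744960² + 220080²) ≈ 2.7538e+06, ∠N ≈ 175.42°
|D| = √(254576² + 172920²) ≈ 3.0775e+05, ∠D ≈ 145.81°
∠G = 175.42° − 145.81° = 29.61°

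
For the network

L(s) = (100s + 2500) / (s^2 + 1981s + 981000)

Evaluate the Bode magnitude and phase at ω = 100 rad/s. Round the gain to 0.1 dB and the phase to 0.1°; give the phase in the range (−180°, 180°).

-39.7 dB, 64.4°

Substitute s = j100:
Numerator: 100(j100) + 2500 = 2500 + j10000
Denominator: (j100)^2 + 1981(j100) + 981000 = 971000 + j198100
|N| = √(2500² + 10000²) ≈ 10308, ∠N ≈ 75.96°
|D| = √(971000² + 198100²) ≈ 9.91e+05, ∠D ≈ 11.53°
|L| = 10308 / 9.91e+05 ≈ 0.010402
Gain = 20 log₁₀(0.010402) ≈ -39.66 dB
∠L = 75.96° − 11.53° = 64.43°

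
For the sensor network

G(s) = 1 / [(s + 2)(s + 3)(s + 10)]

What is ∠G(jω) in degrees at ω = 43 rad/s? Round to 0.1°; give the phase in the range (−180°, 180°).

109.7°

At s = jω = j43:
pole (s+2): 2 + j43 → |·| = √(2²+43²) = √1853 ≈ 43.046, ∠ = arctan(43/2) ≈ 87.34°
pole (s+3): 3 + j43 → |·| = √(3²+43²) = √1858 ≈ 43.105, ∠ = arctan(43/3) ≈ 86.01°
pole (s+10): 10 + j43 → |·| = √(10²+43²) = √1949 ≈ 44.147, ∠ = arctan(43/10) ≈ 76.91°
∠G = 0.00° − 250.26° = -250.26° ≡ 109.74° (principal value)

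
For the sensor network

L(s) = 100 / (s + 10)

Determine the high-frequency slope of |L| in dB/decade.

-20 dB/decade

Each pole contributes −20 dB/decade at high frequency; each zero contributes +20 dB/decade.
Net: 0 zero(s) − 1 pole(s) → -20 dB/decade.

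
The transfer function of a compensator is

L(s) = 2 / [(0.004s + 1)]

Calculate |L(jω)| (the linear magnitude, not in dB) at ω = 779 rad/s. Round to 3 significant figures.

At ω = 779 rad/s:
pole (1 + j779·0.004) = 1 + j3.116 → |·| ≈ 3.2725, ∠ ≈ 72.21°
|L| = 2 · 1 / (3.2725) ≈ 0.61115

0.611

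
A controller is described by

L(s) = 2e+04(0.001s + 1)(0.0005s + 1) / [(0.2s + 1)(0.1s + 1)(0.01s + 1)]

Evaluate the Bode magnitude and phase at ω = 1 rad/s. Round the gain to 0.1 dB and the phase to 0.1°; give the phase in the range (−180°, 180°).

85.8 dB, -17.5°

At ω = 1 rad/s:
zero (1 + j1·0.001) = 1 + j0.001 → |·| ≈ 1, ∠ ≈ 0.06°
zero (1 + j1·0.0005) = 1 + j0.0005 → |·| ≈ 1, ∠ ≈ 0.03°
pole (1 + j1·0.2) = 1 + j0.2 → |·| ≈ 1.0198, ∠ ≈ 11.31°
pole (1 + j1·0.1) = 1 + j0.1 → |·| ≈ 1.005, ∠ ≈ 5.71°
pole (1 + j1·0.01) = 1 + j0.01 → |·| ≈ 1, ∠ ≈ 0.57°
|L| = 2e+04 · 1 · 1 / (1.0198 · 1.005 · 1) ≈ 19514
Gain = 20 log₁₀(19514) ≈ 85.81 dB
∠L = (0.06° + 0.03°) − (11.31° + 5.71° + 0.57°) = -17.50°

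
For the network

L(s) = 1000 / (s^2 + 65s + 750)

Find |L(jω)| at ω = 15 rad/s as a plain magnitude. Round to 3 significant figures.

Substitute s = j15:
Numerator: 1000 = 1000 + j0
Denominator: (j15)^2 + 65(j15) + 750 = 525 + j975
|N| = √(1000² + 0²) ≈ 1000, ∠N ≈ 0.00°
|D| = √(525² + 975²) ≈ 1107.4, ∠D ≈ 61.70°
|L| = 1000 / 1107.4 ≈ 0.90302

0.903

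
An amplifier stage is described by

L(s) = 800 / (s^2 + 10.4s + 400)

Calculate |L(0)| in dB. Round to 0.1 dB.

L(0) = 800 / 400 = 2
20 log₁₀(2) ≈ 6.02 dB

6.0 dB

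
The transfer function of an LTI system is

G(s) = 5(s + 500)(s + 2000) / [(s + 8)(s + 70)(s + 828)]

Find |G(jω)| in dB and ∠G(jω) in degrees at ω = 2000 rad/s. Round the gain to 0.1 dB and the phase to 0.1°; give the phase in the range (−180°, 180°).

-49.5 dB, -124.3°

At s = jω = j2000:
zero (s+500): 500 + j2000 → |·| = √(500²+2000²) = √4250000 ≈ 2061.6, ∠ = arctan(2000/500) ≈ 75.96°
zero (s+2000): 2000 + j2000 → |·| = √(2000²+2000²) = √8000000 ≈ 2828.4, ∠ = arctan(2000/2000) ≈ 45.00°
pole (s+8): 8 + j2000 → |·| = √(8²+2000²) = √4000064 ≈ 2000, ∠ = arctan(2000/8) ≈ 89.77°
pole (s+70): 70 + j2000 → |·| = √(70²+2000²) = √4004900 ≈ 2001.2, ∠ = arctan(2000/70) ≈ 88.00°
pole (s+828): 828 + j2000 → |·| = √(828²+2000²) = √4685584 ≈ 2164.6, ∠ = arctan(2000/828) ≈ 67.51°
|G| = 5 · 5.831e+06 / 8.6636e+09 ≈ 0.0033652
Gain = 20 log₁₀(0.0033652) ≈ -49.46 dB
∠G = 120.96° − 245.28° = -124.32°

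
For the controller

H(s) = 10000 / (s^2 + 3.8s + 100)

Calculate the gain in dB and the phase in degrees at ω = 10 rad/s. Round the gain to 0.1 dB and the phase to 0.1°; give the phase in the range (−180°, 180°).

48.4 dB, -90.0°

At s = jω = j10:
quadratic: (j10)² + 3.8·j10 + 100 = 0 + j38 → |·| ≈ 38, ∠ ≈ 90.00°
|H| = 10000 / 38 ≈ 263.16
Gain = 20 log₁₀(263.16) ≈ 48.40 dB
∠H = 0.00° − 90.00° = -90.00°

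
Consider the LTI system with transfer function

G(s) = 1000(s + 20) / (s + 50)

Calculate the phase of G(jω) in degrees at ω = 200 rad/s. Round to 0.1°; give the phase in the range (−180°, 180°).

At s = jω = j200:
zero (s+20): 20 + j200 → |·| = √(20²+200²) = √40400 ≈ 201, ∠ = arctan(200/20) ≈ 84.29°
pole (s+50): 50 + j200 → |·| = √(50²+200²) = √42500 ≈ 206.16, ∠ = arctan(200/50) ≈ 75.96°
∠G = 84.29° − 75.96° = 8.33°

8.3°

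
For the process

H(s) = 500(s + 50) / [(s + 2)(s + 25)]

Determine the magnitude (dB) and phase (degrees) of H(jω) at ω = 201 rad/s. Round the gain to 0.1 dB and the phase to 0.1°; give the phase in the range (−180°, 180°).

At s = jω = j201:
zero (s+50): 50 + j201 → |·| = √(50²+201²) = √42901 ≈ 207.13, ∠ = arctan(201/50) ≈ 76.03°
pole (s+2): 2 + j201 → |·| = √(2²+201²) = √40405 ≈ 201.01, ∠ = arctan(201/2) ≈ 89.43°
pole (s+25): 25 + j201 → |·| = √(25²+201²) = √41026 ≈ 202.55, ∠ = arctan(201/25) ≈ 82.91°
|H| = 500 · 207.13 / 40715 ≈ 2.5437
Gain = 20 log₁₀(2.5437) ≈ 8.11 dB
∠H = 76.03° − 172.34° = -96.31°

8.1 dB, -96.3°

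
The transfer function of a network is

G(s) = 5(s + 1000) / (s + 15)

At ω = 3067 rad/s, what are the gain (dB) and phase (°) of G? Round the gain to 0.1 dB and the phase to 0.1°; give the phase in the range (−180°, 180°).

14.4 dB, -17.8°

At s = jω = j3067:
zero (s+1000): 1000 + j3067 → |·| = √(1000²+3067²) = √10406489 ≈ 3225.9, ∠ = arctan(3067/1000) ≈ 71.94°
pole (s+15): 15 + j3067 → |·| = √(15²+3067²) = √9406714 ≈ 3067, ∠ = arctan(3067/15) ≈ 89.72°
|G| = 5 · 3225.9 / 3067 ≈ 5.259
Gain = 20 log₁₀(5.259) ≈ 14.42 dB
∠G = 71.94° − 89.72° = -17.78°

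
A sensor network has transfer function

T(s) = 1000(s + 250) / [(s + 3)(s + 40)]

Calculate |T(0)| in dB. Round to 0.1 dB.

T(0) = 1000·250 / (3·40) ≈ 2083.3
20 log₁₀(2083.3) ≈ 66.38 dB

66.4 dB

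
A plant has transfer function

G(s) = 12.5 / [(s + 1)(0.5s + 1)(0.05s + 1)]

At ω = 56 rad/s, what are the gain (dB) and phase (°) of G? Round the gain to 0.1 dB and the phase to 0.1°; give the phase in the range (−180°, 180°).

At ω = 56 rad/s:
pole (1 + j56·1) = 1 + j56 → |·| ≈ 56.009, ∠ ≈ 88.98°
pole (1 + j56·0.5) = 1 + j28 → |·| ≈ 28.018, ∠ ≈ 87.95°
pole (1 + j56·0.05) = 1 + j2.8 → |·| ≈ 2.9732, ∠ ≈ 70.35°
|G| = 12.5 · 1 / (56.009 · 28.018 · 2.9732) ≈ 0.0026791
Gain = 20 log₁₀(0.0026791) ≈ -51.44 dB
∠G = (0°) − (88.98° + 87.95° + 70.35°) = -247.28° ≡ 112.72° (principal value)

-51.4 dB, 112.7°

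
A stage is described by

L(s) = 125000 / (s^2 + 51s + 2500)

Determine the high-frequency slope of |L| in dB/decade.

-40 dB/decade

Each pole contributes −20 dB/decade at high frequency; each zero contributes +20 dB/decade.
Net: 0 zero(s) − 2 pole(s) → -40 dB/decade.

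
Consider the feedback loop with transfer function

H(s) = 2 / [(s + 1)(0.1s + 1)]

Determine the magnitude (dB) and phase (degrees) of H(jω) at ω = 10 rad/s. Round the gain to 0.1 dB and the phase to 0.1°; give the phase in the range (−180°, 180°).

-17.0 dB, -129.3°

At ω = 10 rad/s:
pole (1 + j10·1) = 1 + j10 → |·| ≈ 10.05, ∠ ≈ 84.29°
pole (1 + j10·0.1) = 1 + j1 → |·| ≈ 1.4142, ∠ ≈ 45.00°
|H| = 2 · 1 / (10.05 · 1.4142) ≈ 0.14072
Gain = 20 log₁₀(0.14072) ≈ -17.03 dB
∠H = (0°) − (84.29° + 45.00°) = -129.29°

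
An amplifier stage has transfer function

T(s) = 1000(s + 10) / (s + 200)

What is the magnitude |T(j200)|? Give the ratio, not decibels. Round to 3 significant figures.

708

At s = jω = j200:
zero (s+10): 10 + j200 → |·| = √(10²+200²) = √40100 ≈ 200.25, ∠ = arctan(200/10) ≈ 87.14°
pole (s+200): 200 + j200 → |·| = √(200²+200²) = √80000 ≈ 282.84, ∠ = arctan(200/200) ≈ 45.00°
|T| = 1000 · 200.25 / 282.84 ≈ 708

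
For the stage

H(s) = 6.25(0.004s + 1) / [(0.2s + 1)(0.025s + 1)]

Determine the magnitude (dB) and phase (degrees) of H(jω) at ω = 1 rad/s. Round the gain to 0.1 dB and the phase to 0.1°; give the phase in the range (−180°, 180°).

At ω = 1 rad/s:
zero (1 + j1·0.004) = 1 + j0.004 → |·| ≈ 1, ∠ ≈ 0.23°
pole (1 + j1·0.2) = 1 + j0.2 → |·| ≈ 1.0198, ∠ ≈ 11.31°
pole (1 + j1·0.025) = 1 + j0.025 → |·| ≈ 1.0003, ∠ ≈ 1.43°
|H| = 6.25 · 1 / (1.0198 · 1.0003) ≈ 6.1268
Gain = 20 log₁₀(6.1268) ≈ 15.74 dB
∠H = (0.23°) − (11.31° + 1.43°) = -12.51°

15.7 dB, -12.5°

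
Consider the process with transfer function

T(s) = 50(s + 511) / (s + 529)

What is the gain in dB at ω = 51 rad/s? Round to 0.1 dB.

33.7 dB

At s = jω = j51:
zero (s+511): 511 + j51 → |·| = √(511²+51²) = √263722 ≈ 513.54, ∠ = arctan(51/511) ≈ 5.70°
pole (s+529): 529 + j51 → |·| = √(529²+51²) = √282442 ≈ 531.45, ∠ = arctan(51/529) ≈ 5.51°
|T| = 50 · 513.54 / 531.45 ≈ 48.315
Gain = 20 log₁₀(48.315) ≈ 33.68 dB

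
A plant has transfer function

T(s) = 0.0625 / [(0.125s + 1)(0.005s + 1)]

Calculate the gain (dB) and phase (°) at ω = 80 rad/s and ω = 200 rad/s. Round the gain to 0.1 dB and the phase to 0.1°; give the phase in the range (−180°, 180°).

ω = 80: -44.8 dB, -106.1°; ω = 200: -55.1 dB, -132.7°

At ω = 80 rad/s:
pole (1 + j80·0.125) = 1 + j10 → |·| ≈ 10.05, ∠ ≈ 84.29°
pole (1 + j80·0.005) = 1 + j0.4 → |·| ≈ 1.077, ∠ ≈ 21.80°
|T| = 0.0625 · 1 / (10.05 · 1.077) ≈ 0.0057743
Gain = 20 log₁₀(0.0057743) ≈ -44.77 dB
∠T = (0°) − (84.29° + 21.80°) = -106.09°

At ω = 200 rad/s:
pole (1 + j200·0.125) = 1 + j25 → |·| ≈ 25.02, ∠ ≈ 87.71°
pole (1 + j200·0.005) = 1 + j1 → |·| ≈ 1.4142, ∠ ≈ 45.00°
|T| = 0.0625 · 1 / (25.02 · 1.4142) ≈ 0.0017664
Gain = 20 log₁₀(0.0017664) ≈ -55.06 dB
∠T = (0°) − (87.71° + 45.00°) = -132.71°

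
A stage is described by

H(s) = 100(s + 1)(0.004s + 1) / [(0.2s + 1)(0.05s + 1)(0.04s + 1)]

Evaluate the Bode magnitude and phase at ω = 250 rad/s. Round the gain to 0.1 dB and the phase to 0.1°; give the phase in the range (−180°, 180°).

15.0 dB, -123.8°

At ω = 250 rad/s:
zero (1 + j250·1) = 1 + j250 → |·| ≈ 250, ∠ ≈ 89.77°
zero (1 + j250·0.004) = 1 + j1 → |·| ≈ 1.4142, ∠ ≈ 45.00°
pole (1 + j250·0.2) = 1 + j50 → |·| ≈ 50.01, ∠ ≈ 88.85°
pole (1 + j250·0.05) = 1 + j12.5 → |·| ≈ 12.54, ∠ ≈ 85.43°
pole (1 + j250·0.04) = 1 + j10 → |·| ≈ 10.05, ∠ ≈ 84.29°
|H| = 100 · 250 · 1.4142 / (50.01 · 12.54 · 10.05) ≈ 5.6096
Gain = 20 log₁₀(5.6096) ≈ 14.98 dB
∠H = (89.77° + 45.00°) − (88.85° + 85.43° + 84.29°) = -123.80°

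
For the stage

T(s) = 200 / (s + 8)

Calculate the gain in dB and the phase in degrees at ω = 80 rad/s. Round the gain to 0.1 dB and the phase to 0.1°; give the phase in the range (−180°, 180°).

7.9 dB, -84.3°

At s = jω = j80:
pole (s+8): 8 + j80 → |·| = √(8²+80²) = √6464 ≈ 80.399, ∠ = arctan(80/8) ≈ 84.29°
|T| = 200 / 80.399 ≈ 2.4876
Gain = 20 log₁₀(2.4876) ≈ 7.92 dB
∠T = 0.00° − 84.29° = -84.29°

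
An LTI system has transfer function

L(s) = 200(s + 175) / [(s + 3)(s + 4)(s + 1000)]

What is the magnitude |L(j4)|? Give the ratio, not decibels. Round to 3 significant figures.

1.24

At s = jω = j4:
zero (s+175): 175 + j4 → |·| = √(175²+4²) = √30641 ≈ 175.05, ∠ = arctan(4/175) ≈ 1.31°
pole (s+3): 3 + j4 → |·| = √(3²+4²) = √25 ≈ 5, ∠ = arctan(4/3) ≈ 53.13°
pole (s+4): 4 + j4 → |·| = √(4²+4²) = √32 ≈ 5.6569, ∠ = arctan(4/4) ≈ 45.00°
pole (s+1000): 1000 + j4 → |·| = √(1000²+4²) = √1000016 ≈ 1000, ∠ = arctan(4/1000) ≈ 0.23°
|L| = 200 · 175.05 / 28284 ≈ 1.2378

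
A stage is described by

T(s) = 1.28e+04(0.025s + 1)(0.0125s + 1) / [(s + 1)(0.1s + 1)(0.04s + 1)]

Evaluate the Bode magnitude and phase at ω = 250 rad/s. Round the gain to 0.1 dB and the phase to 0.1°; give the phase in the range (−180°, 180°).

12.5 dB, -108.6°

At ω = 250 rad/s:
zero (1 + j250·0.025) = 1 + j6.25 → |·| ≈ 6.3295, ∠ ≈ 80.91°
zero (1 + j250·0.0125) = 1 + j3.125 → |·| ≈ 3.2811, ∠ ≈ 72.26°
pole (1 + j250·1) = 1 + j250 → |·| ≈ 250, ∠ ≈ 89.77°
pole (1 + j250·0.1) = 1 + j25 → |·| ≈ 25.02, ∠ ≈ 87.71°
pole (1 + j250·0.04) = 1 + j10 → |·| ≈ 10.05, ∠ ≈ 84.29°
|T| = 1.28e+04 · 6.3295 · 3.2811 / (250 · 25.02 · 10.05) ≈ 4.2287
Gain = 20 log₁₀(4.2287) ≈ 12.52 dB
∠T = (80.91° + 72.26°) − (89.77° + 87.71° + 84.29°) = -108.60°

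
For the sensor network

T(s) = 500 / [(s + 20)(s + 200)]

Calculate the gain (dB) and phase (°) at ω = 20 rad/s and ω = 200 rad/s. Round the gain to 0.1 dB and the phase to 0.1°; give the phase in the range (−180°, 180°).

At s = jω = j20:
pole (s+20): 20 + j20 → |·| = √(20²+20²) = √800 ≈ 28.284, ∠ = arctan(20/20) ≈ 45.00°
pole (s+200): 200 + j20 → |·| = √(200²+20²) = √40400 ≈ 201, ∠ = arctan(20/200) ≈ 5.71°
|T| = 500 / 5685.1 ≈ 0.087949
Gain = 20 log₁₀(0.087949) ≈ -21.12 dB
∠T = 0.00° − 50.71° = -50.71°

At s = jω = j200:
pole (s+20): 20 + j200 → |·| = √(20²+200²) = √40400 ≈ 201, ∠ = arctan(200/20) ≈ 84.29°
pole (s+200): 200 + j200 → |·| = √(200²+200²) = √80000 ≈ 282.84, ∠ = arctan(200/200) ≈ 45.00°
|T| = 500 / 56851 ≈ 0.0087949
Gain = 20 log₁₀(0.0087949) ≈ -41.12 dB
∠T = 0.00° − 129.29° = -129.29°

ω = 20: -21.1 dB, -50.7°; ω = 200: -41.1 dB, -129.3°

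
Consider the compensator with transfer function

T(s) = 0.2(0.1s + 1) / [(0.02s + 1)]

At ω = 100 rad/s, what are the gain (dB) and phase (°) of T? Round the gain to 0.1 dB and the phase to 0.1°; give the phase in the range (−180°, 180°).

At ω = 100 rad/s:
zero (1 + j100·0.1) = 1 + j10 → |·| ≈ 10.05, ∠ ≈ 84.29°
pole (1 + j100·0.02) = 1 + j2 → |·| ≈ 2.2361, ∠ ≈ 63.43°
|T| = 0.2 · 10.05 / (2.2361) ≈ 0.89889
Gain = 20 log₁₀(0.89889) ≈ -0.93 dB
∠T = (84.29°) − (63.43°) = 20.86°

-0.9 dB, 20.9°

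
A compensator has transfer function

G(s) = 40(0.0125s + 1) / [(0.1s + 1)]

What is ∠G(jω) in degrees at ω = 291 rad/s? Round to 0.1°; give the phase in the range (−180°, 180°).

At ω = 291 rad/s:
zero (1 + j291·0.0125) = 1 + j3.6375 → |·| ≈ 3.7725, ∠ ≈ 74.63°
pole (1 + j291·0.1) = 1 + j29.1 → |·| ≈ 29.117, ∠ ≈ 88.03°
∠G = (74.63°) − (88.03°) = -13.40°

-13.4°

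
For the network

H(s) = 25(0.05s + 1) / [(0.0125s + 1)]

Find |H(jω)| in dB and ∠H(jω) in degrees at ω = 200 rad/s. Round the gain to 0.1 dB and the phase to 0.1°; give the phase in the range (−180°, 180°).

39.4 dB, 16.1°

At ω = 200 rad/s:
zero (1 + j200·0.05) = 1 + j10 → |·| ≈ 10.05, ∠ ≈ 84.29°
pole (1 + j200·0.0125) = 1 + j2.5 → |·| ≈ 2.6926, ∠ ≈ 68.20°
|H| = 25 · 10.05 / (2.6926) ≈ 93.311
Gain = 20 log₁₀(93.311) ≈ 39.40 dB
∠H = (84.29°) − (68.20°) = 16.09°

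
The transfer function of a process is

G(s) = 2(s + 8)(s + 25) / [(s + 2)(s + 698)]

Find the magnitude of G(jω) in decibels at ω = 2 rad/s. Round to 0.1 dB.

-13.6 dB

At s = jω = j2:
zero (s+8): 8 + j2 → |·| = √(8²+2²) = √68 ≈ 8.2462, ∠ = arctan(2/8) ≈ 14.04°
zero (s+25): 25 + j2 → |·| = √(25²+2²) = √629 ≈ 25.08, ∠ = arctan(2/25) ≈ 4.57°
pole (s+2): 2 + j2 → |·| = √(2²+2²) = √8 ≈ 2.8284, ∠ = arctan(2/2) ≈ 45.00°
pole (s+698): 698 + j2 → |·| = √(698²+2²) = √487208 ≈ 698, ∠ = arctan(2/698) ≈ 0.16°
|G| = 2 · 206.81 / 1974.2 ≈ 0.20951
Gain = 20 log₁₀(0.20951) ≈ -13.58 dB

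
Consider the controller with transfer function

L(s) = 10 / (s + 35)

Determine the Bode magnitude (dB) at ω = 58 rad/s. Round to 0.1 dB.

-16.6 dB

At s = jω = j58:
pole (s+35): 35 + j58 → |·| = √(35²+58²) = √4589 ≈ 67.742, ∠ = arctan(58/35) ≈ 58.89°
|L| = 10 / 67.742 ≈ 0.14762
Gain = 20 log₁₀(0.14762) ≈ -16.62 dB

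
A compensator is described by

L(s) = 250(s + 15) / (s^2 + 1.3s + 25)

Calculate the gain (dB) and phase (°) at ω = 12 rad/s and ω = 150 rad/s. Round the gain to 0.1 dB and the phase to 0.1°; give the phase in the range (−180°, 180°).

ω = 12: 32.0 dB, -133.9°; ω = 150: 4.5 dB, -95.2°

At s = jω = j12:
zero (s+15): 15 + j12 → |·| = √(15²+12²) = √369 ≈ 19.209, ∠ = arctan(12/15) ≈ 38.66°
quadratic: (j12)² + 1.3·j12 + 25 = -119 + j15.6 → |·| ≈ 120.02, ∠ ≈ 172.53°
|L| = 250 · 19.209 / 120.02 ≈ 40.012
Gain = 20 log₁₀(40.012) ≈ 32.04 dB
∠L = 38.66° − 172.53° = -133.87°

At s = jω = j150:
zero (s+15): 15 + j150 → |·| = √(15²+150²) = √22725 ≈ 150.75, ∠ = arctan(150/15) ≈ 84.29°
quadratic: (j150)² + 1.3·j150 + 25 = -22475 + j195 → |·| ≈ 22476, ∠ ≈ 179.50°
|L| = 250 · 150.75 / 22476 ≈ 1.6768
Gain = 20 log₁₀(1.6768) ≈ 4.49 dB
∠L = 84.29° − 179.50° = -95.21°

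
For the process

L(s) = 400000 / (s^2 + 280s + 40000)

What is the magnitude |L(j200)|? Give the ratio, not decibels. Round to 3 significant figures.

At s = jω = j200:
quadratic: (j200)² + 280·j200 + 40000 = 0 + j56000 → |·| ≈ 56000, ∠ ≈ 90.00°
|L| = 400000 / 56000 ≈ 7.1429

7.14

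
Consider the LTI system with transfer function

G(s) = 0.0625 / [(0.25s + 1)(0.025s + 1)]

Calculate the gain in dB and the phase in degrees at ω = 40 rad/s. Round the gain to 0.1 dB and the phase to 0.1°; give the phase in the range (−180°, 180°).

At ω = 40 rad/s:
pole (1 + j40·0.25) = 1 + j10 → |·| ≈ 10.05, ∠ ≈ 84.29°
pole (1 + j40·0.025) = 1 + j1 → |·| ≈ 1.4142, ∠ ≈ 45.00°
|G| = 0.0625 · 1 / (10.05 · 1.4142) ≈ 0.0043975
Gain = 20 log₁₀(0.0043975) ≈ -47.14 dB
∠G = (0°) − (84.29° + 45.00°) = -129.29°

-47.1 dB, -129.3°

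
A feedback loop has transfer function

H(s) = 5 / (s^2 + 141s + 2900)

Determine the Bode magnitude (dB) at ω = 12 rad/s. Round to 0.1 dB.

-56.2 dB

Substitute s = j12:
Numerator: 5 = 5 + j0
Denominator: (j12)^2 + 141(j12) + 2900 = 2756 + j1692
|N| = √(5² + 0²) ≈ 5, ∠N ≈ 0.00°
|D| = √(2756² + 1692²) ≈ 3233.9, ∠D ≈ 31.55°
|H| = 5 / 3233.9 ≈ 0.0015461
Gain = 20 log₁₀(0.0015461) ≈ -56.22 dB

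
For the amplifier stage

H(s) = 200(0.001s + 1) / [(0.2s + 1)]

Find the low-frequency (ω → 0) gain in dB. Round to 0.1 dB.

46.0 dB

H(0) = 200 · 1 / 1 = 200
20 log₁₀(200) ≈ 46.02 dB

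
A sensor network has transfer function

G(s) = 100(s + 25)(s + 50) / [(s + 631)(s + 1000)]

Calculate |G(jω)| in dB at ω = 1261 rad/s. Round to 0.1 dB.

At s = jω = j1261:
zero (s+25): 25 + j1261 → |·| = √(25²+1261²) = √1590746 ≈ 1261.2, ∠ = arctan(1261/25) ≈ 88.86°
zero (s+50): 50 + j1261 → |·| = √(50²+1261²) = √1592621 ≈ 1262, ∠ = arctan(1261/50) ≈ 87.73°
pole (s+631): 631 + j1261 → |·| = √(631²+1261²) = √1988282 ≈ 1410.1, ∠ = arctan(1261/631) ≈ 63.42°
pole (s+1000): 1000 + j1261 → |·| = √(1000²+1261²) = √2590121 ≈ 1609.4, ∠ = arctan(1261/1000) ≈ 51.58°
|G| = 100 · 1.5916e+06 / 2.2694e+06 ≈ 70.133
Gain = 20 log₁₀(70.133) ≈ 36.92 dB

36.9 dB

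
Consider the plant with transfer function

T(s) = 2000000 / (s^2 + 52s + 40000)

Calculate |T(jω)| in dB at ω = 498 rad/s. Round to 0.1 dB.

19.6 dB

At s = jω = j498:
quadratic: (j498)² + 52·j498 + 40000 = -208004 + j25896 → |·| ≈ 2.0961e+05, ∠ ≈ 172.90°
|T| = 2000000 / 2.0961e+05 ≈ 9.5415
Gain = 20 log₁₀(9.5415) ≈ 19.59 dB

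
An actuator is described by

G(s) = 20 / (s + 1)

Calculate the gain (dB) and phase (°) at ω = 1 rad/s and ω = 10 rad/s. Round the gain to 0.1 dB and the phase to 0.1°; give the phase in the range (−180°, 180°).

At s = jω = j1:
pole (s+1): 1 + j1 → |·| = √(1²+1²) = √2 ≈ 1.4142, ∠ = arctan(1/1) ≈ 45.00°
|G| = 20 / 1.4142 ≈ 14.142
Gain = 20 log₁₀(14.142) ≈ 23.01 dB
∠G = 0.00° − 45.00° = -45.00°

At s = jω = j10:
pole (s+1): 1 + j10 → |·| = √(1²+10²) = √101 ≈ 10.05, ∠ = arctan(10/1) ≈ 84.29°
|G| = 20 / 10.05 ≈ 1.99
Gain = 20 log₁₀(1.99) ≈ 5.98 dB
∠G = 0.00° − 84.29° = -84.29°

ω = 1: 23.0 dB, -45.0°; ω = 10: 6.0 dB, -84.3°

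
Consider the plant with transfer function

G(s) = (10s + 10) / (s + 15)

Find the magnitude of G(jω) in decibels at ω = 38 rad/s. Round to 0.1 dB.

Substitute s = j38:
Numerator: 10(j38) + 10 = 10 + j380
Denominator: (j38) + 15 = 15 + j38
|N| = √(10² + 380²) ≈ 380.13, ∠N ≈ 88.49°
|D| = √(15² + 38²) ≈ 40.853, ∠D ≈ 68.46°
|G| = 380.13 / 40.853 ≈ 9.3048
Gain = 20 log₁₀(9.3048) ≈ 19.37 dB

19.4 dB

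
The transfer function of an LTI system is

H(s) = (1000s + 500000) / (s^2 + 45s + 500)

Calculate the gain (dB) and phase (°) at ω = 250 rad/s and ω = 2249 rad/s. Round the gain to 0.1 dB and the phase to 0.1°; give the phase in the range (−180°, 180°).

ω = 250: 19.0 dB, -143.2°; ω = 2249: -6.8 dB, -101.4°

Substitute s = j250:
Numerator: 1000(j250) + 500000 = 500000 + j250000
Denominator: (j250)^2 + 45(j250) + 500 = -62000 + j11250
|N| = √(500000² + 250000²) ≈ 5.5902e+05, ∠N ≈ 26.57°
|D| = √(62000² + 11250²) ≈ 63012, ∠D ≈ 169.72°
|H| = 5.5902e+05 / 63012 ≈ 8.8716
Gain = 20 log₁₀(8.8716) ≈ 18.96 dB
∠H = 26.57° − 169.72° = -143.15°

Substitute s = j2249:
Numerator: 1000(j2249) + 500000 = 500000 + j2249000
Denominator: (j2249)^2 + 45(j2249) + 500 = -5057501 + j101205
|N| = √(500000² + 2249000²) ≈ 2.3039e+06, ∠N ≈ 77.47°
|D| = √(5057501² + 101205²) ≈ 5.0585e+06, ∠D ≈ 178.85°
|H| = 2.3039e+06 / 5.0585e+06 ≈ 0.45545
Gain = 20 log₁₀(0.45545) ≈ -6.83 dB
∠H = 77.47° − 178.85° = -101.38°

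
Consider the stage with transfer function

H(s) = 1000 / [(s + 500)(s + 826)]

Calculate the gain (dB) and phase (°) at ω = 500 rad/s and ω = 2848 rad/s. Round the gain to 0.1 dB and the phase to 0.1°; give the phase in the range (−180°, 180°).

At s = jω = j500:
pole (s+500): 500 + j500 → |·| = √(500²+500²) = √500000 ≈ 707.11, ∠ = arctan(500/500) ≈ 45.00°
pole (s+826): 826 + j500 → |·| = √(826²+500²) = √932276 ≈ 965.54, ∠ = arctan(500/826) ≈ 31.19°
|H| = 1000 / 6.8274e+05 ≈ 0.0014647
Gain = 20 log₁₀(0.0014647) ≈ -56.69 dB
∠H = 0.00° − 76.19° = -76.19°

At s = jω = j2848:
pole (s+500): 500 + j2848 → |·| = √(500²+2848²) = √8361104 ≈ 2891.6, ∠ = arctan(2848/500) ≈ 80.04°
pole (s+826): 826 + j2848 → |·| = √(826²+2848²) = √8793380 ≈ 2965.4, ∠ = arctan(2848/826) ≈ 73.83°
|H| = 1000 / 8.5748e+06 ≈ 0.00011662
Gain = 20 log₁₀(0.00011662) ≈ -78.66 dB
∠H = 0.00° − 153.87° = -153.87°

ω = 500: -56.7 dB, -76.2°; ω = 2848: -78.7 dB, -153.9°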